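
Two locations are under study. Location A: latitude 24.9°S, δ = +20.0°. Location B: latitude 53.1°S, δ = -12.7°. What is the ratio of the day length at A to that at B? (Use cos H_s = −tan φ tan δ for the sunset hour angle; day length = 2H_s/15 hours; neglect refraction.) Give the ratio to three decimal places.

A: H_s = arccos(−tan -24.9° · tan 20.0°) = 80.27°, so 2H_s/15 = 10.7027 h.
B: H_s = arccos(−tan -53.1° · tan -12.7°) = 107.47°, so 2H_s/15 = 14.3293 h.
Ratio A/B = 10.7027 / 14.3293 = 0.7469.

0.747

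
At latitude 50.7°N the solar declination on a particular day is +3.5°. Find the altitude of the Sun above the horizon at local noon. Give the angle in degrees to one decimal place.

At local solar noon the hour angle is zero, so the elevation is 90° − |φ − δ| = 90° − |50.7° − (3.5°)| = 90° − 47.2° = 42.8°.

42.8°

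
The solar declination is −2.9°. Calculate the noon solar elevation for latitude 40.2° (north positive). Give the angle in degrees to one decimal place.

At local solar noon the hour angle is zero, so the elevation is 90° − |φ − δ| = 90° − |40.2° − (-2.9°)| = 90° − 43.1° = 46.9°.

46.9°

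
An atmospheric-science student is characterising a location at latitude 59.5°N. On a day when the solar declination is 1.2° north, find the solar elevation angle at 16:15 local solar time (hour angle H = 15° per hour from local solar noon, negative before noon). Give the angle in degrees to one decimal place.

Hour angle H = 15° × (16.25 − 12) = 63.75°.
cos θ_z = sin φ sin δ + cos φ cos δ cos H = (0.8616)(0.0209) + (0.5075)(0.9998)(0.4423) = 0.2424.
θ_z = arccos(0.2424) = 75.97°, so the elevation is 90° − 75.97° = 14.03°.

14.0°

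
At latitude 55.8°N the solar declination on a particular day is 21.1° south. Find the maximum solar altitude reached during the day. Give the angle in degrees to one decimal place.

13.1°

At local solar noon the hour angle is zero, so the elevation is 90° − |φ − δ| = 90° − |55.8° − (-21.1°)| = 90° − 76.9° = 13.1°.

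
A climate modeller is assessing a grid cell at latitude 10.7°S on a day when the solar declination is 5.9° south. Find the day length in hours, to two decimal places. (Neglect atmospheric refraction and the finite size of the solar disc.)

12.15 hours

cos H_s = −tan(-10.7°) · tan(-5.9°) = -0.0195, so H_s = arccos(-0.0195) = 91.12°.
Day length = 2 H_s / 15° h⁻¹ = 182.24° / 15 = 12.149 h.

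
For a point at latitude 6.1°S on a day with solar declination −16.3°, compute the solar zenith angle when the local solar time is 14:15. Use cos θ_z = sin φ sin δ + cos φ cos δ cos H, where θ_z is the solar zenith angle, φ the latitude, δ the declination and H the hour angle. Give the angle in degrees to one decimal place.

34.6°

Hour angle H = 15° × (14.25 − 12) = 33.75°.
With φ = -6.1°, δ = -16.3°, H = 33.75°: sin φ sin δ = 0.0298, cos φ cos δ cos H = 0.7935, so cos θ_z = 0.8233.
θ_z = arccos(0.8233) = 34.58°.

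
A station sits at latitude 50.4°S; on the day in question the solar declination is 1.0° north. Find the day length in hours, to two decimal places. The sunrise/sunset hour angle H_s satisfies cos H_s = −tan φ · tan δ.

−tan φ tan δ = −(-1.2088)(0.0175) = 0.0212; H_s = arccos(0.0212) = 88.79°.
Day length = 2 H_s / 15° h⁻¹ = 177.58° / 15 = 11.839 h.

11.84 hours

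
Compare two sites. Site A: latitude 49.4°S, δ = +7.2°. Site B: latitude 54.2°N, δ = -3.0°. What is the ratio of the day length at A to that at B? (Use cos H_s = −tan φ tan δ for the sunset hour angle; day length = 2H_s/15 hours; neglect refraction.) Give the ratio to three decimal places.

0.950

A: H_s = arccos(−tan -49.4° · tan 7.2°) = 81.52°, so 2H_s/15 = 10.8693 h.
B: H_s = arccos(−tan 54.2° · tan -3.0°) = 85.83°, so 2H_s/15 = 11.4440 h.
Ratio A/B = 10.8693 / 11.4440 = 0.9498.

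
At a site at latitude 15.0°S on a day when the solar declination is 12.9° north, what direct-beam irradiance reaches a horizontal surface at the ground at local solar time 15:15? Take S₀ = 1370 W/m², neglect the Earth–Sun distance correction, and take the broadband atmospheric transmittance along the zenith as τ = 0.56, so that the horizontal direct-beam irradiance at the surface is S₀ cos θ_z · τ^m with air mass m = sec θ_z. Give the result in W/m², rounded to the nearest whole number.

275 W/m²

Hour angle H = 15° × (15.25 − 12) = 48.75°.
With φ = -15.0°, δ = 12.9°, H = 48.75°: sin φ sin δ = -0.0578, cos φ cos δ cos H = 0.6208, so cos θ_z = 0.5630.
Air mass m = 1/cos θ_z = 1/0.5630 = 1.776; τ^m = 0.56^1.776 = 0.3571.
Surface direct beam = 1370 × 0.5630 × 0.3571 = 275.43 W/m².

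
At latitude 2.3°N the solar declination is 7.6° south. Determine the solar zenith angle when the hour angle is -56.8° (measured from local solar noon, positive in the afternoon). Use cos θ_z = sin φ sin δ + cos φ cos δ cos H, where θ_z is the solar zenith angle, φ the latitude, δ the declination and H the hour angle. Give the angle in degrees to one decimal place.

With φ = 2.3°, δ = -7.6°, H = -56.80°: sin φ sin δ = -0.0053, cos φ cos δ cos H = 0.5423, so cos θ_z = 0.5370.
θ_z = arccos(0.5370) = 57.52°.

57.5°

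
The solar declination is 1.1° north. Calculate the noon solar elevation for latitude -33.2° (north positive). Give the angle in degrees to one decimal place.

55.7°

At local solar noon the hour angle is zero, so the elevation is 90° − |φ − δ| = 90° − |-33.2° − (1.1°)| = 90° − 34.3° = 55.7°.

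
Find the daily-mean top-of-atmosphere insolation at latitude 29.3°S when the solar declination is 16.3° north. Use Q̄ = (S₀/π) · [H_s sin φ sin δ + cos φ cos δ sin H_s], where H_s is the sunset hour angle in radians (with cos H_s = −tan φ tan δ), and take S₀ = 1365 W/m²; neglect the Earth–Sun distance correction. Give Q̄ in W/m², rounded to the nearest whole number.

275 W/m²

The sunset hour angle satisfies cos H_s = −tan φ tan δ = 0.1641, giving H_s = 80.56°. In radians, H_s = 1.4060.
H_s sin φ sin δ = 1.4060 × -0.4894 × 0.2807 = -0.1931.
cos φ cos δ sin H_s = 0.8721 × 0.9598 × 0.9865 = 0.8257.
Q̄ = (1365/π) × (-0.1931 + 0.8257) = 434.49 × 0.6326 = 274.86 W/m².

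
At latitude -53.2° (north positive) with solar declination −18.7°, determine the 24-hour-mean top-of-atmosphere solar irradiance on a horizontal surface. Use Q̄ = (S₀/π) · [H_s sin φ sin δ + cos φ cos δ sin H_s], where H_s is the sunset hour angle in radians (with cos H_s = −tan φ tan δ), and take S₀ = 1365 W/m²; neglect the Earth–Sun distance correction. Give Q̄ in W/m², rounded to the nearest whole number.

The sunset hour angle satisfies cos H_s = −tan φ tan δ = -0.4525, giving H_s = 116.90°. In radians, H_s = 2.0403.
H_s sin φ sin δ = 2.0403 × -0.8007 × -0.3206 = 0.5238.
cos φ cos δ sin H_s = 0.5990 × 0.9472 × 0.8918 = 0.5060.
Q̄ = (1365/π) × (0.5238 + 0.5060) = 434.49 × 1.0298 = 447.44 W/m².

447 W/m²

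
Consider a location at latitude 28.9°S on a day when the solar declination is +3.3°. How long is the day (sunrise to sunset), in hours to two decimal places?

11.76 hours

−tan φ tan δ = −(-0.5520)(0.0577) = 0.0319; H_s = arccos(0.0319) = 88.17°.
Day length = 2 H_s / 15° h⁻¹ = 176.34° / 15 = 11.756 h.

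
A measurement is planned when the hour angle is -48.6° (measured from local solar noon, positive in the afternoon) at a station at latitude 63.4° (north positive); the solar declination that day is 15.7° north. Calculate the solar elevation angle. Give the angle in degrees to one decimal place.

31.8°

cos θ_z = sin(63.4°) sin(15.7°) + cos(63.4°) cos(15.7°) cos(-48.60°) = 0.2420 + 0.2851 = 0.5271.
θ_z = arccos(0.5271) = 58.19°, so the elevation is 90° − 58.19° = 31.81°.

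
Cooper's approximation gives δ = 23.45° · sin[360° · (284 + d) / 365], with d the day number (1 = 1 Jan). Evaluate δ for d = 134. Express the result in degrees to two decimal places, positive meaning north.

+18.55°

360 × (284 + 134) / 365 = 412.274°; sin(412.274°) = 0.7909.
δ = 23.45 × 0.7909 = 18.547° ≈ +18.55°.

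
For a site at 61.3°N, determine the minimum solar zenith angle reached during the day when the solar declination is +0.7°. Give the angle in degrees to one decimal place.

60.6°

At local solar noon the hour angle is zero, so the zenith angle is |φ − δ| = |61.3° − (0.7°)| = 60.6°.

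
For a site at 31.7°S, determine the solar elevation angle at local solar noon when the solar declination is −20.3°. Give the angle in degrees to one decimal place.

At local solar noon the hour angle is zero, so the elevation is 90° − |φ − δ| = 90° − |-31.7° − (-20.3°)| = 90° − 11.4° = 78.6°.

78.6°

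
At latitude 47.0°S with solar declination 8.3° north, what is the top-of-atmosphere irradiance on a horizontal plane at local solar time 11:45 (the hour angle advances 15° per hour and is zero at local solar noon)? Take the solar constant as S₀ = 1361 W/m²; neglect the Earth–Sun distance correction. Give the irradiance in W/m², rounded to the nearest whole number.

Hour angle H = 15° × (11.75 − 12) = -3.75°.
With φ = -47.0°, δ = 8.3°, H = -3.75°: sin φ sin δ = -0.1056, cos φ cos δ cos H = 0.6734, so cos θ_z = 0.5678.
Top-of-atmosphere irradiance = S₀ cos θ_z = 1361 × 0.5678 = 772.78 W/m².

773 W/m²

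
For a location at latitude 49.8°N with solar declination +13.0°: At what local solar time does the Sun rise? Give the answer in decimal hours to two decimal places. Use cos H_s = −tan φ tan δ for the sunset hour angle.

cos H_s = −tan(49.8°) · tan(13.0°) = -0.2732, so H_s = arccos(-0.2732) = 105.85°.
Sunrise is at 12 − H_s/15 = 12 − 7.057 = 4.943 h local solar time.

4.94 h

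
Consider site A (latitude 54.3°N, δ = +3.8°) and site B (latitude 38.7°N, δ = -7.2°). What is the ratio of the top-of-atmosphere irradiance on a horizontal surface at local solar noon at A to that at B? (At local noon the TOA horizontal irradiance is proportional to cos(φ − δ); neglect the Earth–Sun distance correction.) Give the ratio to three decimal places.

0.914

A: cos θ_z = cos(54.3° − (3.8°)) = 0.6361.
B: cos θ_z = cos(38.7° − (-7.2°)) = 0.6959.
Ratio A/B = 0.6361 / 0.6959 = 0.9141.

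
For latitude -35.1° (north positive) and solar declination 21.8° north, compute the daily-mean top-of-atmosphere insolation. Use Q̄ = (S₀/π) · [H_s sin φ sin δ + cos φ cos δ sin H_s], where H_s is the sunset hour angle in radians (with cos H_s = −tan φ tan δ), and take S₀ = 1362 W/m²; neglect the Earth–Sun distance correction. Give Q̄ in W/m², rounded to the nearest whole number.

197 W/m²

−tan φ tan δ = −(-0.7028)(0.4000) = 0.2811; H_s = arccos(0.2811) = 73.67°. In radians, H_s = 1.2858.
H_s sin φ sin δ = 1.2858 × -0.5750 × 0.3714 = -0.2746.
cos φ cos δ sin H_s = 0.8181 × 0.9285 × 0.9597 = 0.7290.
Q̄ = (1362/π) × (-0.2746 + 0.7290) = 433.54 × 0.4544 = 197.00 W/m².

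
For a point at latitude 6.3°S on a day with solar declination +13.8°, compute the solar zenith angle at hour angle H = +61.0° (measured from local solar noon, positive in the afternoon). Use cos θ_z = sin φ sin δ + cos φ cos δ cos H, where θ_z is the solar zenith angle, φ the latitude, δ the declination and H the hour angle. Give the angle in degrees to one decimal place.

63.8°

cos θ_z = sin(-6.3°) sin(13.8°) + cos(-6.3°) cos(13.8°) cos(61.00°) = -0.0262 + 0.4680 = 0.4418.
θ_z = arccos(0.4418) = 63.78°.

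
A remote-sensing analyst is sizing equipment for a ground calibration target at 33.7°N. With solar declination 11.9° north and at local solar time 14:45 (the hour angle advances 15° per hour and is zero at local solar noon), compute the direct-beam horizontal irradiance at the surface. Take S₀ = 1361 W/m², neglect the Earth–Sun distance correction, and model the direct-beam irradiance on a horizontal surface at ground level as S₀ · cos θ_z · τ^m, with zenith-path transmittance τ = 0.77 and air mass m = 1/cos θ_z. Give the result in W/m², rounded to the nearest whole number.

690 W/m²

Hour angle H = 15° × (14.75 − 12) = 41.25°.
With φ = 33.7°, δ = 11.9°, H = 41.25°: sin φ sin δ = 0.1144, cos φ cos δ cos H = 0.6121, so cos θ_z = 0.7265.
Air mass m = 1/cos θ_z = 1/0.7265 = 1.376; τ^m = 0.77^1.376 = 0.6979.
Surface direct beam = 1361 × 0.7265 × 0.6979 = 690.06 W/m².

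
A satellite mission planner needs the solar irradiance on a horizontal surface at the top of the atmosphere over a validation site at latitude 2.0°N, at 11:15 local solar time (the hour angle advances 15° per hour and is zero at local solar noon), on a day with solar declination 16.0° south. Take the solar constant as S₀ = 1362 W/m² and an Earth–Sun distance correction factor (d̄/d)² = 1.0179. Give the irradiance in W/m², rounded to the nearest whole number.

Hour angle H = 15° × (11.25 − 12) = -11.25°.
cos θ_z = sin(2.0°) sin(-16.0°) + cos(2.0°) cos(-16.0°) cos(-11.25°) = -0.0096 + 0.9422 = 0.9326.
Top-of-atmosphere irradiance = S₀ (d̄/d)² cos θ_z = 1362 × 1.0179 × 0.9326 = 1292.94 W/m².

1293 W/m²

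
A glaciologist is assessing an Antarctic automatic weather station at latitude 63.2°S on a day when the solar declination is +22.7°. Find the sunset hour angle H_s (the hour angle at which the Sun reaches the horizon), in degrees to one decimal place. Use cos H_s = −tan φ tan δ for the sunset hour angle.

34.1°

The sunset hour angle satisfies cos H_s = −tan φ tan δ = 0.8281, giving H_s = 34.10°.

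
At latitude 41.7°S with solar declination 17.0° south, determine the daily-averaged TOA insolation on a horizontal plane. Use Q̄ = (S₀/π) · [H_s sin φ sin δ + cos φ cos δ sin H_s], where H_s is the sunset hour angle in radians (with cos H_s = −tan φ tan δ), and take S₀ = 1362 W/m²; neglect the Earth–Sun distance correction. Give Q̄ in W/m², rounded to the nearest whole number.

cos H_s = −tan(-41.7°) · tan(-17.0°) = -0.2724, so H_s = arccos(-0.2724) = 105.81°. In radians, H_s = 1.8467.
H_s sin φ sin δ = 1.8467 × -0.6652 × -0.2924 = 0.3592.
cos φ cos δ sin H_s = 0.7466 × 0.9563 × 0.9622 = 0.6870.
Q̄ = (1362/π) × (0.3592 + 0.6870) = 433.54 × 1.0462 = 453.57 W/m².

454 W/m²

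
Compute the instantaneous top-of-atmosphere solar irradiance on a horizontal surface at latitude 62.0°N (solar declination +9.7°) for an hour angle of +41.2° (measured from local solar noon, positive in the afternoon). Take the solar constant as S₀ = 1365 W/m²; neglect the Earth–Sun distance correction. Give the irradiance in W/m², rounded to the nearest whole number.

678 W/m²

With φ = 62.0°, δ = 9.7°, H = 41.20°: sin φ sin δ = 0.1488, cos φ cos δ cos H = 0.3482, so cos θ_z = 0.4970.
Top-of-atmosphere irradiance = S₀ cos θ_z = 1365 × 0.4970 = 678.40 W/m².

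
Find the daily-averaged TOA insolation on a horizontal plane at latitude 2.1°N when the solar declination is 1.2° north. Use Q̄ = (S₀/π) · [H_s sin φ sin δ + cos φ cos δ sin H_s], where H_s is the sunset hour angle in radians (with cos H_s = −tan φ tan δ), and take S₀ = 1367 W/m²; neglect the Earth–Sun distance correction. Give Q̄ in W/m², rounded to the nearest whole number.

cos H_s = −tan(2.1°) · tan(1.2°) = -0.0008, so H_s = arccos(-0.0008) = 90.05°. In radians, H_s = 1.5717.
H_s sin φ sin δ = 1.5717 × 0.0366 × 0.0209 = 0.0012.
cos φ cos δ sin H_s = 0.9993 × 0.9998 × 1.0000 = 0.9991.
Q̄ = (1367/π) × (0.0012 + 0.9991) = 435.13 × 1.0003 = 435.26 W/m².

435 W/m²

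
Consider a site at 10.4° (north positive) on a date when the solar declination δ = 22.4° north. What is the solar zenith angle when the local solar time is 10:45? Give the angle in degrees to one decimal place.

Hour angle H = 15° × (10.75 − 12) = -18.75°.
cos θ_z = sin(10.4°) sin(22.4°) + cos(10.4°) cos(22.4°) cos(-18.75°) = 0.0688 + 0.8611 = 0.9299.
θ_z = arccos(0.9299) = 21.58°.

21.6°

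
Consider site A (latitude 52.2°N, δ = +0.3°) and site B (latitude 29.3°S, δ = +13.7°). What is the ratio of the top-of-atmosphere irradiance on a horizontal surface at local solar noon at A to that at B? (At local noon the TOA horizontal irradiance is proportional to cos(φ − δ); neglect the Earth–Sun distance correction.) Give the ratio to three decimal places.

A: cos θ_z = cos(52.2° − (0.3°)) = 0.6170.
B: cos θ_z = cos(-29.3° − (13.7°)) = 0.7314.
Ratio A/B = 0.6170 / 0.7314 = 0.8436.

0.844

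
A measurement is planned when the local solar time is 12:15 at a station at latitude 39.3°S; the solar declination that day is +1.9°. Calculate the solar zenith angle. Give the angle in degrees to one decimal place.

Hour angle H = 15° × (12.25 − 12) = 3.75°.
With φ = -39.3°, δ = 1.9°, H = 3.75°: sin φ sin δ = -0.0210, cos φ cos δ cos H = 0.7718, so cos θ_z = 0.7508.
θ_z = arccos(0.7508) = 41.34°.

41.3°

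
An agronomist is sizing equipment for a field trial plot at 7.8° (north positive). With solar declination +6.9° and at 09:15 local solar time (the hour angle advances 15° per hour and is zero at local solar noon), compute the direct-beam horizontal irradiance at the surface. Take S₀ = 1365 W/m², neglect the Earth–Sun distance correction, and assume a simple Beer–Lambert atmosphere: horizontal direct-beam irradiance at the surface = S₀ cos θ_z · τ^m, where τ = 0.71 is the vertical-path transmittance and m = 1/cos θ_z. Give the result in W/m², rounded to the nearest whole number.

656 W/m²

Hour angle H = 15° × (9.25 − 12) = -41.25°.
With φ = 7.8°, δ = 6.9°, H = -41.25°: sin φ sin δ = 0.0163, cos φ cos δ cos H = 0.7395, so cos θ_z = 0.7558.
Air mass m = 1/cos θ_z = 1/0.7558 = 1.323; τ^m = 0.71^1.323 = 0.6356.
Surface direct beam = 1365 × 0.7558 × 0.6356 = 655.73 W/m².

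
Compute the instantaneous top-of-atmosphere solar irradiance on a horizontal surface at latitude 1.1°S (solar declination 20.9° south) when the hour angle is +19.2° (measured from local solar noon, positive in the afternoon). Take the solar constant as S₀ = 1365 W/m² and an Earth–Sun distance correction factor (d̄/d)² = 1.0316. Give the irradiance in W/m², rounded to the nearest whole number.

1252 W/m²

With φ = -1.1°, δ = -20.9°, H = 19.20°: sin φ sin δ = 0.0068, cos φ cos δ cos H = 0.8821, so cos θ_z = 0.8889.
Top-of-atmosphere irradiance = S₀ (d̄/d)² cos θ_z = 1365 × 1.0316 × 0.8889 = 1251.69 W/m².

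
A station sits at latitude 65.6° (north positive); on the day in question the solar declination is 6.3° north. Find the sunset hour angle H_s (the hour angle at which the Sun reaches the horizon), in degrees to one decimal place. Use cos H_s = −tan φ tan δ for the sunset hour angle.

104.1°

cos H_s = −tan(65.6°) · tan(6.3°) = -0.2434, so H_s = arccos(-0.2434) = 104.09°.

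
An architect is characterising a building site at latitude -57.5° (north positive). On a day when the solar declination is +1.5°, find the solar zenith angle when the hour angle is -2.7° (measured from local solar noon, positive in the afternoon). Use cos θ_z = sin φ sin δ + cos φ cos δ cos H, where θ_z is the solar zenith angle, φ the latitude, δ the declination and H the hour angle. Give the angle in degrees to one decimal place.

59.0°

cos θ_z = sin(-57.5°) sin(1.5°) + cos(-57.5°) cos(1.5°) cos(-2.70°) = -0.0221 + 0.5365 = 0.5144.
θ_z = arccos(0.5144) = 59.04°.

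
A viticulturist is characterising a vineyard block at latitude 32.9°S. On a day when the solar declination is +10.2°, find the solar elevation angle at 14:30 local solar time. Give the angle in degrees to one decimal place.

Hour angle H = 15° × (14.5 − 12) = 37.50°.
cos θ_z = sin(-32.9°) sin(10.2°) + cos(-32.9°) cos(10.2°) cos(37.50°) = -0.0962 + 0.6556 = 0.5594.
θ_z = arccos(0.5594) = 55.99°, so the elevation is 90° − 55.99° = 34.01°.

34.0°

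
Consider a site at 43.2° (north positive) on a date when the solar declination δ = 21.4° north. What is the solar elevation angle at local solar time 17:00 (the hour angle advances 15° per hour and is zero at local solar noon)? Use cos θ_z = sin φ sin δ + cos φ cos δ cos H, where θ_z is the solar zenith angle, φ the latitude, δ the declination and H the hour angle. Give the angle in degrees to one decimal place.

25.2°

Hour angle H = 15° × (17 − 12) = 75.00°.
cos θ_z = sin(43.2°) sin(21.4°) + cos(43.2°) cos(21.4°) cos(75.00°) = 0.2498 + 0.1757 = 0.4255.
θ_z = arccos(0.4255) = 64.82°, so the elevation is 90° − 64.82° = 25.18°.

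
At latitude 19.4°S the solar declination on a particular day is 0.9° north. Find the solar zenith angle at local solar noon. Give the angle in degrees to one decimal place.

20.3°

At local solar noon the hour angle is zero, so the zenith angle is |φ − δ| = |-19.4° − (0.9°)| = 20.3°.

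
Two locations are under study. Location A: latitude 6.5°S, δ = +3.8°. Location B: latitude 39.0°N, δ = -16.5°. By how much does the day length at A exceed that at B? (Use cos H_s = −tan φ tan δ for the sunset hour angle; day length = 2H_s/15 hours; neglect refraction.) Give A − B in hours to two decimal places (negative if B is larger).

+1.79 h

A: H_s = arccos(−tan -6.5° · tan 3.8°) = 89.57°, so 2H_s/15 = 11.9427 h.
B: H_s = arccos(−tan 39.0° · tan -16.5°) = 76.12°, so 2H_s/15 = 10.1493 h.
A − B = 11.9427 − 10.1493 = 1.7934 h.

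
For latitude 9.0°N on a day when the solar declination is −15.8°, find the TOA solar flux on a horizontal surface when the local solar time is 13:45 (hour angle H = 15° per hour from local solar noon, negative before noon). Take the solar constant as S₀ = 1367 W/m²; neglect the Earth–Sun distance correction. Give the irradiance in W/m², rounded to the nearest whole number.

Hour angle H = 15° × (13.75 − 12) = 26.25°.
cos θ_z = sin φ sin δ + cos φ cos δ cos H = (0.1564)(-0.2723) + (0.9877)(0.9622)(0.8969) = 0.8098.
Top-of-atmosphere irradiance = S₀ cos θ_z = 1367 × 0.8098 = 1107.00 W/m².

1107 W/m²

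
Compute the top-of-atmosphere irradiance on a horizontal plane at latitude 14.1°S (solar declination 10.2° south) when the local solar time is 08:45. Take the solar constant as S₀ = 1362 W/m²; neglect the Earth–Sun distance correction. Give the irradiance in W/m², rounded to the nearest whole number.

Hour angle H = 15° × (8.75 − 12) = -48.75°.
With φ = -14.1°, δ = -10.2°, H = -48.75°: sin φ sin δ = 0.0431, cos φ cos δ cos H = 0.6294, so cos θ_z = 0.6725.
Top-of-atmosphere irradiance = S₀ cos θ_z = 1362 × 0.6725 = 915.94 W/m².

916 W/m²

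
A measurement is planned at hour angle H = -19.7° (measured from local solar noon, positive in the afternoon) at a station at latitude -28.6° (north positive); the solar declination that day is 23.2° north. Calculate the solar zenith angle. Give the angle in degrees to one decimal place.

55.2°

With φ = -28.6°, δ = 23.2°, H = -19.70°: sin φ sin δ = -0.1886, cos φ cos δ cos H = 0.7598, so cos θ_z = 0.5712.
θ_z = arccos(0.5712) = 55.17°.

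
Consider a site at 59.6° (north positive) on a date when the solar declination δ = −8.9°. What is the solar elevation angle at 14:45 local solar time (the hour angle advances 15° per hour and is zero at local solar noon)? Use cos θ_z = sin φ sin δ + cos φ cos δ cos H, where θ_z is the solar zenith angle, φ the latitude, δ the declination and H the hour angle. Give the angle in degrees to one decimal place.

14.0°

Hour angle H = 15° × (14.75 − 12) = 41.25°.
With φ = 59.6°, δ = -8.9°, H = 41.25°: sin φ sin δ = -0.1334, cos φ cos δ cos H = 0.3759, so cos θ_z = 0.2425.
θ_z = arccos(0.2425) = 75.97°, so the elevation is 90° − 75.97° = 14.03°.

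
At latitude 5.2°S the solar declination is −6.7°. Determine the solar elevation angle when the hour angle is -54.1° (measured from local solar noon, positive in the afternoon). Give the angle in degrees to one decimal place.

cos θ_z = sin φ sin δ + cos φ cos δ cos H = (-0.0906)(-0.1167) + (0.9959)(0.9932)(0.5864) = 0.5906.
θ_z = arccos(0.5906) = 53.80°, so the elevation is 90° − 53.80° = 36.20°.

36.2°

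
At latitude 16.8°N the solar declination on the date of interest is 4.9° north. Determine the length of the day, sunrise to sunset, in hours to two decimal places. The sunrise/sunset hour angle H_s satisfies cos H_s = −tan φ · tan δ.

The sunset hour angle satisfies cos H_s = −tan φ tan δ = -0.0259, giving H_s = 91.48°.
Day length = 2 H_s / 15° h⁻¹ = 182.96° / 15 = 12.197 h.

12.20 hours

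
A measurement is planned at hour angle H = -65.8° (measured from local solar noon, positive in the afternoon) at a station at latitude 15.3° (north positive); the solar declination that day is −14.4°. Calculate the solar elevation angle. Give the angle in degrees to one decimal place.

18.5°

With φ = 15.3°, δ = -14.4°, H = -65.80°: sin φ sin δ = -0.0656, cos φ cos δ cos H = 0.3830, so cos θ_z = 0.3174.
θ_z = arccos(0.3174) = 71.49°, so the elevation is 90° − 71.49° = 18.51°.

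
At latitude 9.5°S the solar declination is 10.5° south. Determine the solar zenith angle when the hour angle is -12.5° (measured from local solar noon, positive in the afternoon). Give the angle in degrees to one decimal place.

12.3°

cos θ_z = sin φ sin δ + cos φ cos δ cos H = (-0.1650)(-0.1822) + (0.9863)(0.9833)(0.9763) = 0.9769.
θ_z = arccos(0.9769) = 12.34°.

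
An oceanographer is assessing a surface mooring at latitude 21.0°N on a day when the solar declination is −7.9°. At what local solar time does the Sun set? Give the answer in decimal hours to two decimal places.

−tan φ tan δ = −(0.3839)(-0.1388) = 0.0533; H_s = arccos(0.0533) = 86.94°.
Sunset is at 12 + H_s/15 = 12 + 5.796 = 17.796 h local solar time.

17.80 h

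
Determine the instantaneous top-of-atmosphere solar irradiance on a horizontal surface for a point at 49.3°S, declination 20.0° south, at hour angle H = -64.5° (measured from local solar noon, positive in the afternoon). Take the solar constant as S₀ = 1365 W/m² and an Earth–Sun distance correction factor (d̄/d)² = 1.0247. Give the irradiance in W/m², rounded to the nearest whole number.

732 W/m²

cos θ_z = sin(-49.3°) sin(-20.0°) + cos(-49.3°) cos(-20.0°) cos(-64.50°) = 0.2593 + 0.2638 = 0.5231.
Top-of-atmosphere irradiance = S₀ (d̄/d)² cos θ_z = 1365 × 1.0247 × 0.5231 = 731.67 W/m².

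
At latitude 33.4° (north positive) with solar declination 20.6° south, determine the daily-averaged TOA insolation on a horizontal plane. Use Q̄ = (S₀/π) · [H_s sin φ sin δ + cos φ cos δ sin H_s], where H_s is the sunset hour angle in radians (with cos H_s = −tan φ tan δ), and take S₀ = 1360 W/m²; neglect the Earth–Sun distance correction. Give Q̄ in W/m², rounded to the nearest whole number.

cos H_s = −tan(33.4°) · tan(-20.6°) = 0.2478, so H_s = arccos(0.2478) = 75.65°. In radians, H_s = 1.3203.
H_s sin φ sin δ = 1.3203 × 0.5505 × -0.3518 = -0.2557.
cos φ cos δ sin H_s = 0.8348 × 0.9361 × 0.9688 = 0.7571.
Q̄ = (1360/π) × (-0.2557 + 0.7571) = 432.90 × 0.5014 = 217.06 W/m².

217 W/m²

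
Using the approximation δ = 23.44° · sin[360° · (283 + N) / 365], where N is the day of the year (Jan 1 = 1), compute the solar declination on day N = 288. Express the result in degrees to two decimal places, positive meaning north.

-9.23°

360 × (283 + 288) / 365 = 563.178°; sin(563.178°) = -0.3936.
δ = 23.44 × -0.3936 = -9.226° ≈ -9.23°.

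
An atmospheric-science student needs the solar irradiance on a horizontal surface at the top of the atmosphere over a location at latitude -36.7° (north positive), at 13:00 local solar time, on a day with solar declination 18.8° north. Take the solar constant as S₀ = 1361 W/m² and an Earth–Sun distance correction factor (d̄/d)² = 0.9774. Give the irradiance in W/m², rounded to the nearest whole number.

719 W/m²

Hour angle H = 15° × (13 − 12) = 15.00°.
With φ = -36.7°, δ = 18.8°, H = 15.00°: sin φ sin δ = -0.1926, cos φ cos δ cos H = 0.7331, so cos θ_z = 0.5405.
Top-of-atmosphere irradiance = S₀ (d̄/d)² cos θ_z = 1361 × 0.9774 × 0.5405 = 719.00 W/m².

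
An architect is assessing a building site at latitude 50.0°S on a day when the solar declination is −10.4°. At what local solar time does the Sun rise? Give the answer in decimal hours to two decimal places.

The sunset hour angle satisfies cos H_s = −tan φ tan δ = -0.2187, giving H_s = 102.63°.
Sunrise is at 12 − H_s/15 = 12 − 6.842 = 5.158 h local solar time.

5.16 h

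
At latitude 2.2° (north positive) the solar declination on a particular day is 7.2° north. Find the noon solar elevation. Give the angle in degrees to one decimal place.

At local solar noon the hour angle is zero, so the elevation is 90° − |φ − δ| = 90° − |2.2° − (7.2°)| = 90° − 5.0° = 85.0°.

85.0°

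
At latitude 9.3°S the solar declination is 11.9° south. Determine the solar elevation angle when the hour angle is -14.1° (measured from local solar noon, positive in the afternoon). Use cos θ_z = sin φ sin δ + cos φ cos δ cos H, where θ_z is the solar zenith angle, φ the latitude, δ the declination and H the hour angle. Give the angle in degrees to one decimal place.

With φ = -9.3°, δ = -11.9°, H = -14.10°: sin φ sin δ = 0.0333, cos φ cos δ cos H = 0.9366, so cos θ_z = 0.9699.
θ_z = arccos(0.9699) = 14.09°, so the elevation is 90° − 14.09° = 75.91°.

75.9°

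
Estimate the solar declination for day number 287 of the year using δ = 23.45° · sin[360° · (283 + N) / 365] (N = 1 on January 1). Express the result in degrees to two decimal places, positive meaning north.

-8.86°

360 × (283 + 287) / 365 = 562.192°; sin(562.192°) = -0.3777.
δ = 23.45 × -0.3777 = -8.857° ≈ -8.86°.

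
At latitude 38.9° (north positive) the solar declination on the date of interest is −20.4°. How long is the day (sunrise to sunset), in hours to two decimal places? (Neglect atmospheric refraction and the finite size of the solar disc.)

9.67 hours

The sunset hour angle satisfies cos H_s = −tan φ tan δ = 0.3001, giving H_s = 72.54°.
Day length = 2 H_s / 15° h⁻¹ = 145.08° / 15 = 9.672 h.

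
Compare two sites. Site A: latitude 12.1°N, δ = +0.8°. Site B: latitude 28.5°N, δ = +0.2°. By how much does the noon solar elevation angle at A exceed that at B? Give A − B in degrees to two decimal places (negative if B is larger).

+17.00°

A: 90° − |12.1 − (0.8)| = 78.70°.
B: 90° − |28.5 − (0.2)| = 61.70°.
A − B = 78.70 − 61.70 = 17.00°.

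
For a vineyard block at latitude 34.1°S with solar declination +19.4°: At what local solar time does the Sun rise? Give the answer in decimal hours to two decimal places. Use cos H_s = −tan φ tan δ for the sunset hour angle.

−tan φ tan δ = −(-0.6771)(0.3522) = 0.2385; H_s = arccos(0.2385) = 76.20°.
Sunrise is at 12 − H_s/15 = 12 − 5.080 = 6.920 h local solar time.

6.92 h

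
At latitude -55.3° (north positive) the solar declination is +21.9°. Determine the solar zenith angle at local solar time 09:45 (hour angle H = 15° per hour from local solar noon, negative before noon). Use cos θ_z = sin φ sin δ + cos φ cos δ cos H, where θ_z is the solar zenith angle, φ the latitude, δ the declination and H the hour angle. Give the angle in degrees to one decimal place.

82.4°

Hour angle H = 15° × (9.75 − 12) = -33.75°.
cos θ_z = sin φ sin δ + cos φ cos δ cos H = (-0.8221)(0.3730) + (0.5693)(0.9278)(0.8315) = 0.1326.
θ_z = arccos(0.1326) = 82.38°.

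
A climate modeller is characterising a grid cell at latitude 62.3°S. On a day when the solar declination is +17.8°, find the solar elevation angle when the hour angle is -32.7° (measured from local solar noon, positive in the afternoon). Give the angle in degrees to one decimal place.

With φ = -62.3°, δ = 17.8°, H = -32.70°: sin φ sin δ = -0.2707, cos φ cos δ cos H = 0.3724, so cos θ_z = 0.1017.
θ_z = arccos(0.1017) = 84.16°, so the elevation is 90° − 84.16° = 5.84°.

5.8°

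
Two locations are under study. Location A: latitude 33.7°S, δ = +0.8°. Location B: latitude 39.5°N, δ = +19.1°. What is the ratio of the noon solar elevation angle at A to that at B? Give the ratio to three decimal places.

A: 90° − |-33.7 − (0.8)| = 55.50°.
B: 90° − |39.5 − (19.1)| = 69.60°.
Ratio A/B = 55.5000 / 69.6000 = 0.7974.

0.797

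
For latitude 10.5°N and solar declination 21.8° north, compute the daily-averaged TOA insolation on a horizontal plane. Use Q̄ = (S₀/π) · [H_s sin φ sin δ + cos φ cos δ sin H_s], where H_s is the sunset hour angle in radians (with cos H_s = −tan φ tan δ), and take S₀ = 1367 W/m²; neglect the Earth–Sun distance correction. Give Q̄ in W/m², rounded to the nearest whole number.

The sunset hour angle satisfies cos H_s = −tan φ tan δ = -0.0741, giving H_s = 94.25°. In radians, H_s = 1.6450.
H_s sin φ sin δ = 1.6450 × 0.1822 × 0.3714 = 0.1113.
cos φ cos δ sin H_s = 0.9833 × 0.9285 × 0.9972 = 0.9104.
Q̄ = (1367/π) × (0.1113 + 0.9104) = 435.13 × 1.0217 = 444.57 W/m².

445 W/m²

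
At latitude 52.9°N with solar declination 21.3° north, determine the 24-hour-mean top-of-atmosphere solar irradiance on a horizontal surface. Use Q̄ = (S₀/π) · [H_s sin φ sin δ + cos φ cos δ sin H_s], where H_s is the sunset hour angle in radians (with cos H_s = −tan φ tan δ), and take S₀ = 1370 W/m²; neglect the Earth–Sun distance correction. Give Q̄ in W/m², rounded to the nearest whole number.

477 W/m²

The sunset hour angle satisfies cos H_s = −tan φ tan δ = -0.5155, giving H_s = 121.03°. In radians, H_s = 2.1124.
H_s sin φ sin δ = 2.1124 × 0.7976 × 0.3633 = 0.6121.
cos φ cos δ sin H_s = 0.6032 × 0.9317 × 0.8569 = 0.4816.
Q̄ = (1370/π) × (0.6121 + 0.4816) = 436.08 × 1.0937 = 476.94 W/m².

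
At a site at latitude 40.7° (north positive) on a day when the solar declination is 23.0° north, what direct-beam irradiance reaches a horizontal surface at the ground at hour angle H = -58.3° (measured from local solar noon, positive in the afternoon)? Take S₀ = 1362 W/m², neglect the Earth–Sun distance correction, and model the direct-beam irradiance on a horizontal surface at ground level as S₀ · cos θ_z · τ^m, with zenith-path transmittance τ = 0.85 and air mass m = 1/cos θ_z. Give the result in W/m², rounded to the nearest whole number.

652 W/m²

cos θ_z = sin φ sin δ + cos φ cos δ cos H = (0.6521)(0.3907) + (0.7581)(0.9205)(0.5255) = 0.6215.
Air mass m = 1/cos θ_z = 1/0.6215 = 1.609; τ^m = 0.85^1.609 = 0.7699.
Surface direct beam = 1362 × 0.6215 × 0.7699 = 651.71 W/m².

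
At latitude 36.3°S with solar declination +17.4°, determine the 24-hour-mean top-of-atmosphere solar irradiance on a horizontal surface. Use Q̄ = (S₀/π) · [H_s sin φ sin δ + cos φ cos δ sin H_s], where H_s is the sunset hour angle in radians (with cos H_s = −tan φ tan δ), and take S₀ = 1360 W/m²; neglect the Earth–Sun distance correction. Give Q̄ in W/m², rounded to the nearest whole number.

221 W/m²

The sunset hour angle satisfies cos H_s = −tan φ tan δ = 0.2302, giving H_s = 76.69°. In radians, H_s = 1.3385.
H_s sin φ sin δ = 1.3385 × -0.5920 × 0.2990 = -0.2369.
cos φ cos δ sin H_s = 0.8059 × 0.9542 × 0.9731 = 0.7483.
Q̄ = (1360/π) × (-0.2369 + 0.7483) = 432.90 × 0.5114 = 221.39 W/m².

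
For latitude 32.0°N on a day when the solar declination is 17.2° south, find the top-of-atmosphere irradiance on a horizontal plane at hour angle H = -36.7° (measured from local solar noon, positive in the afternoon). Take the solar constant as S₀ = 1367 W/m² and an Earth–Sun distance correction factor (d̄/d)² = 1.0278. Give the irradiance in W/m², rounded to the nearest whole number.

692 W/m²

With φ = 32.0°, δ = -17.2°, H = -36.70°: sin φ sin δ = -0.1567, cos φ cos δ cos H = 0.6495, so cos θ_z = 0.4928.
Top-of-atmosphere irradiance = S₀ (d̄/d)² cos θ_z = 1367 × 1.0278 × 0.4928 = 692.39 W/m².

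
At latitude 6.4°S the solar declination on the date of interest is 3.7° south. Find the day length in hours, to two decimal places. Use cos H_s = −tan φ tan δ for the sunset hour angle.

The sunset hour angle satisfies cos H_s = −tan φ tan δ = -0.0073, giving H_s = 90.42°.
Day length = 2 H_s / 15° h⁻¹ = 180.84° / 15 = 12.056 h.

12.06 hours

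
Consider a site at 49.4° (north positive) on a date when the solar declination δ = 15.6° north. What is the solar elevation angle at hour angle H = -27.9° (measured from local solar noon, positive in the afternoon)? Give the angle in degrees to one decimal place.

cos θ_z = sin φ sin δ + cos φ cos δ cos H = (0.7593)(0.2689) + (0.6508)(0.9632)(0.8838) = 0.7582.
θ_z = arccos(0.7582) = 40.69°, so the elevation is 90° − 40.69° = 49.31°.

49.3°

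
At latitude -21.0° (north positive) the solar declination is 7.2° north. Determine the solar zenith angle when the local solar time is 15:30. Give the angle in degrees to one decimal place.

Hour angle H = 15° × (15.5 − 12) = 52.50°.
cos θ_z = sin(-21.0°) sin(7.2°) + cos(-21.0°) cos(7.2°) cos(52.50°) = -0.0449 + 0.5638 = 0.5189.
θ_z = arccos(0.5189) = 58.74°.

58.7°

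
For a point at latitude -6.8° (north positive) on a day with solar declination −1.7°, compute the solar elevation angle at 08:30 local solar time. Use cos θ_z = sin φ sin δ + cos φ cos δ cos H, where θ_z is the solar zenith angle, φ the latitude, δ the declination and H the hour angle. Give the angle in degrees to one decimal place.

Hour angle H = 15° × (8.5 − 12) = -52.50°.
cos θ_z = sin(-6.8°) sin(-1.7°) + cos(-6.8°) cos(-1.7°) cos(-52.50°) = 0.0035 + 0.6042 = 0.6077.
θ_z = arccos(0.6077) = 52.58°, so the elevation is 90° − 52.58° = 37.42°.

37.4°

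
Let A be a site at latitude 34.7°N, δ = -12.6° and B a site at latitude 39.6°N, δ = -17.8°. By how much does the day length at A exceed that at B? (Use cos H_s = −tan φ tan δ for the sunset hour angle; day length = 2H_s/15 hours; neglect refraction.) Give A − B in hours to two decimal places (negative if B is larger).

A: H_s = arccos(−tan 34.7° · tan -12.6°) = 81.10°, so 2H_s/15 = 10.8133 h.
B: H_s = arccos(−tan 39.6° · tan -17.8°) = 74.60°, so 2H_s/15 = 9.9467 h.
A − B = 10.8133 − 9.9467 = 0.8666 h.

+0.87 h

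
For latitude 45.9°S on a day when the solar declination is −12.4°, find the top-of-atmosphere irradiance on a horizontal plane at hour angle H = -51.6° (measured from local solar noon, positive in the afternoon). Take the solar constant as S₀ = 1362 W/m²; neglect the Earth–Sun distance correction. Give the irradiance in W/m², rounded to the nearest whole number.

785 W/m²

cos θ_z = sin φ sin δ + cos φ cos δ cos H = (-0.7181)(-0.2147) + (0.6959)(0.9767)(0.6211) = 0.5763.
Top-of-atmosphere irradiance = S₀ cos θ_z = 1362 × 0.5763 = 784.92 W/m².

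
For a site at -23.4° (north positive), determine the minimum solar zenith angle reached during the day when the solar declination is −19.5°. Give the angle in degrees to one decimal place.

3.9°

At local solar noon the hour angle is zero, so the zenith angle is |φ − δ| = |-23.4° − (-19.5°)| = 3.9°.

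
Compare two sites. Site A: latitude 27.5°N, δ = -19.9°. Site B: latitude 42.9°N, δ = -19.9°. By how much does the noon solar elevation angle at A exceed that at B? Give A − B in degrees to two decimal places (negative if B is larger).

+15.40°

A: 90° − |27.5 − (-19.9)| = 42.60°.
B: 90° − |42.9 − (-19.9)| = 27.20°.
A − B = 42.60 − 27.20 = 15.40°.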